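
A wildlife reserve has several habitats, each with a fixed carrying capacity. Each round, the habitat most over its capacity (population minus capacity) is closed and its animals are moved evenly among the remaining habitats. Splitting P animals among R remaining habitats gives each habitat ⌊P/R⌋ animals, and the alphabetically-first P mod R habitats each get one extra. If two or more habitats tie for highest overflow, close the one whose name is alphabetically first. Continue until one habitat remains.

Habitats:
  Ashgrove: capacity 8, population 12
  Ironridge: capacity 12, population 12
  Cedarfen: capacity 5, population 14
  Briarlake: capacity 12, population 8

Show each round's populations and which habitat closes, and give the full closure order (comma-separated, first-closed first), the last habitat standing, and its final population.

Closure order: Cedarfen, Ashgrove, Ironridge
Last habitat: Briarlake with 46 animals

Round 1: Ashgrove=12 Briarlake=8 Cedarfen=14 Ironridge=12 → close Cedarfen (overflow 9)
  14÷3 = 4 each, +1 to first 2
Round 2: Ashgrove=17 Briarlake=13 Ironridge=16 → close Ashgrove (overflow 9)
  17÷2 = 8 each, +1 to first 1
Round 3: Briarlake=22 Ironridge=24 → close Ironridge (overflow 12)
  24÷1 = 24 each, +1 to first 0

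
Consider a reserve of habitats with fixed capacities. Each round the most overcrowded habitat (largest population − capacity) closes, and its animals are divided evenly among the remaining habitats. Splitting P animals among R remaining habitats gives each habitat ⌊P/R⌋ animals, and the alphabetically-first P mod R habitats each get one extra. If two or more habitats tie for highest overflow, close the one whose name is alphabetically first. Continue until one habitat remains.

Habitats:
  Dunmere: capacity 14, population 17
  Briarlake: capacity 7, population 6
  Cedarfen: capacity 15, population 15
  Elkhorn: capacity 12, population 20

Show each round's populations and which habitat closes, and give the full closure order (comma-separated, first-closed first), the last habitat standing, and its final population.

Closure order: Elkhorn, Dunmere, Briarlake
Last habitat: Cedarfen with 58 animals

Round 1: Briarlake=6 Cedarfen=15 Dunmere=17 Elkhorn=20 → close Elkhorn (overflow 8)
  20÷3 = 6 each, +1 to first 2
Round 2: Briarlake=13 Cedarfen=22 Dunmere=23 → close Dunmere (overflow 9)
  23÷2 = 11 each, +1 to first 1
Round 3: Briarlake=25 Cedarfen=33 → close Briarlake (overflow 18)
  25÷1 = 25 each, +1 to first 0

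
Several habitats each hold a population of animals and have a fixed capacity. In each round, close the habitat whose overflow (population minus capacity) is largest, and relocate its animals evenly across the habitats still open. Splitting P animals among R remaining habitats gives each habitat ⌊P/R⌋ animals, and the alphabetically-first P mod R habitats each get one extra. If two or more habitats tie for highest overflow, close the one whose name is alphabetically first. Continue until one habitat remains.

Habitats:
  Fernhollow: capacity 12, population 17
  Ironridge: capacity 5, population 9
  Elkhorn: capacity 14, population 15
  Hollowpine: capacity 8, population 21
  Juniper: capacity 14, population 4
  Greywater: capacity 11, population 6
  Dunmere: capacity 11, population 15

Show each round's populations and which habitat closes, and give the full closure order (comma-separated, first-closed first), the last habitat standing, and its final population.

Round 1: Dunmere=15 Elkhorn=15 Fernhollow=17 Greywater=6 Hollowpine=21 Ironridge=9 Juniper=4 → close Hollowpine (overflow 13)
  21÷6 = 3 each, +1 to first 3
Round 2: Dunmere=19 Elkhorn=19 Fernhollow=21 Greywater=9 Ironridge=12 Juniper=7 → close Fernhollow (overflow 9)
  21÷5 = 4 each, +1 to first 1
Round 3: Dunmere=24 Elkhorn=23 Greywater=13 Ironridge=16 Juniper=11 → close Dunmere (overflow 13)
  24÷4 = 6 each, +1 to first 0
Round 4: Elkhorn=29 Greywater=19 Ironridge=22 Juniper=17 → close Ironridge (overflow 17)
  22÷3 = 7 each, +1 to first 1
Round 5: Elkhorn=37 Greywater=26 Juniper=24 → close Elkhorn (overflow 23)
  37÷2 = 18 each, +1 to first 1
Round 6: Greywater=45 Juniper=42 → close Greywater (overflow 34)
  45÷1 = 45 each, +1 to first 0

Closure order: Hollowpine, Fernhollow, Dunmere, Ironridge, Elkhorn, Greywater
Last habitat: Juniper with 87 animals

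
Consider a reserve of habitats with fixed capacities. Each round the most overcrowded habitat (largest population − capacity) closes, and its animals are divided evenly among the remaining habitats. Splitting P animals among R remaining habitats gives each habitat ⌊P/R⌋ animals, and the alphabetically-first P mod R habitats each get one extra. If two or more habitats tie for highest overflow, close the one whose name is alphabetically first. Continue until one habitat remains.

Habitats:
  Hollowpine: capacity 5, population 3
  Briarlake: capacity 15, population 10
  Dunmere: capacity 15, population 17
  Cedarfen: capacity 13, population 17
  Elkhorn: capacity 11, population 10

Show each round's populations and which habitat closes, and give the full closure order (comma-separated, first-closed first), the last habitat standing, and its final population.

Closure order: Cedarfen, Dunmere, Elkhorn, Hollowpine
Last habitat: Briarlake with 57 animals

Round 1: Briarlake=10 Cedarfen=17 Dunmere=17 Elkhorn=10 Hollowpine=3 → close Cedarfen (overflow 4)
  17÷4 = 4 each, +1 to first 1
Round 2: Briarlake=15 Dunmere=21 Elkhorn=14 Hollowpine=7 → close Dunmere (overflow 6)
  21÷3 = 7 each, +1 to first 0
Round 3: Briarlake=22 Elkhorn=21 Hollowpine=14 → close Elkhorn (overflow 10)
  21÷2 = 10 each, +1 to first 1
Round 4: Briarlake=33 Hollowpine=24 → close Hollowpine (overflow 19)
  24÷1 = 24 each, +1 to first 0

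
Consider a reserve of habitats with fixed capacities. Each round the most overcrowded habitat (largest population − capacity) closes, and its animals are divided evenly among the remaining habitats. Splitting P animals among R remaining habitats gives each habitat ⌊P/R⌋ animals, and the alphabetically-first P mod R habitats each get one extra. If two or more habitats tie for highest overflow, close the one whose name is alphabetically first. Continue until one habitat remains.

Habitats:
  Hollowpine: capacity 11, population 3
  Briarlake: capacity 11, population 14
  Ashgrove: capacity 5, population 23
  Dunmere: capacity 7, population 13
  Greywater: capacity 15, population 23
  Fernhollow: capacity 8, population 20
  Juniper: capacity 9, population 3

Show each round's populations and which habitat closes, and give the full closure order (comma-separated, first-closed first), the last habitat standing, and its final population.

Closure order: Ashgrove, Fernhollow, Greywater, Dunmere, Briarlake, Hollowpine
Last habitat: Juniper with 99 animals

Round 1: Ashgrove=23 Briarlake=14 Dunmere=13 Fernhollow=20 Greywater=23 Hollowpine=3 Juniper=3 → close Ashgrove (overflow 18)
  23÷6 = 3 each, +1 to first 5
Round 2: Briarlake=18 Dunmere=17 Fernhollow=24 Greywater=27 Hollowpine=7 Juniper=6 → close Fernhollow (overflow 16)
  24÷5 = 4 each, +1 to first 4
Round 3: Briarlake=23 Dunmere=22 Greywater=32 Hollowpine=12 Juniper=10 → close Greywater (overflow 17)
  32÷4 = 8 each, +1 to first 0
Round 4: Briarlake=31 Dunmere=30 Hollowpine=20 Juniper=18 → close Dunmere (overflow 23)
  30÷3 = 10 each, +1 to first 0
Round 5: Briarlake=41 Hollowpine=30 Juniper=28 → close Briarlake (overflow 30)
  41÷2 = 20 each, +1 to first 1
Round 6: Hollowpine=51 Juniper=48 → close Hollowpine (overflow 40)
  51÷1 = 51 each, +1 to first 0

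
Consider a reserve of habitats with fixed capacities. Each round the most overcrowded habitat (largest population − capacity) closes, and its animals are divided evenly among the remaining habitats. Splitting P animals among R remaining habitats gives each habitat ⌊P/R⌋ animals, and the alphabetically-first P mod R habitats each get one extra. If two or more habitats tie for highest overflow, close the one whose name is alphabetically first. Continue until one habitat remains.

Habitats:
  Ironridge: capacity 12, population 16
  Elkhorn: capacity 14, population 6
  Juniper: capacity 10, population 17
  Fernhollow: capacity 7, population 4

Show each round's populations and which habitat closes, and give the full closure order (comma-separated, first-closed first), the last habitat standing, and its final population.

Closure order: Juniper, Ironridge, Fernhollow
Last habitat: Elkhorn with 43 animals

Round 1: Elkhorn=6 Fernhollow=4 Ironridge=16 Juniper=17 → close Juniper (overflow 7)
  17÷3 = 5 each, +1 to first 2
Round 2: Elkhorn=12 Fernhollow=10 Ironridge=21 → close Ironridge (overflow 9)
  21÷2 = 10 each, +1 to first 1
Round 3: Elkhorn=23 Fernhollow=20 → close Fernhollow (overflow 13)
  20÷1 = 20 each, +1 to first 0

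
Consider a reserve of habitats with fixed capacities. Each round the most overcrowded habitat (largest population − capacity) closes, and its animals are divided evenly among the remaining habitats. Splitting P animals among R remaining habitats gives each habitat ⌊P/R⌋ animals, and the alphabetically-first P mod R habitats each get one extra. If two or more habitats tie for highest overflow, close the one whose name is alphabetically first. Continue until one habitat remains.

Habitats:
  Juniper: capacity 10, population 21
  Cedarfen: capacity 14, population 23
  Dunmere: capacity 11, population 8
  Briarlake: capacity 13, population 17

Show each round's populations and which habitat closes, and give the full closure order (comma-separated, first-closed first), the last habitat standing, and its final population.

Closure order: Juniper, Cedarfen, Briarlake
Last habitat: Dunmere with 69 animals

Round 1: Briarlake=17 Cedarfen=23 Dunmere=8 Juniper=21 → close Juniper (overflow 11)
  21÷3 = 7 each, +1 to first 0
Round 2: Briarlake=24 Cedarfen=30 Dunmere=15 → close Cedarfen (overflow 16)
  30÷2 = 15 each, +1 to first 0
Round 3: Briarlake=39 Dunmere=30 → close Briarlake (overflow 26)
  39÷1 = 39 each, +1 to first 0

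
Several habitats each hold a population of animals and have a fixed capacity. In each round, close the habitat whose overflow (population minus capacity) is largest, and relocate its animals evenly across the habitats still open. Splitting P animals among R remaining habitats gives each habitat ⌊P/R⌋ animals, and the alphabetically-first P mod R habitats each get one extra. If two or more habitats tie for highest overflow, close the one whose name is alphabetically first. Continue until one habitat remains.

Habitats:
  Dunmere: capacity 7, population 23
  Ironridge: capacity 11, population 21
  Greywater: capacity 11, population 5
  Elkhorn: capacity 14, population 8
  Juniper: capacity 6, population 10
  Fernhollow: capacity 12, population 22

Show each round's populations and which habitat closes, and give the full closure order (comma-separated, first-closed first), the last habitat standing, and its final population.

Round 1: Dunmere=23 Elkhorn=8 Fernhollow=22 Greywater=5 Ironridge=21 Juniper=10 → close Dunmere (overflow 16)
  23÷5 = 4 each, +1 to first 3
Round 2: Elkhorn=13 Fernhollow=27 Greywater=10 Ironridge=25 Juniper=14 → close Fernhollow (overflow 15)
  27÷4 = 6 each, +1 to first 3
Round 3: Elkhorn=20 Greywater=17 Ironridge=32 Juniper=20 → close Ironridge (overflow 21)
  32÷3 = 10 each, +1 to first 2
Round 4: Elkhorn=31 Greywater=28 Juniper=30 → close Juniper (overflow 24)
  30÷2 = 15 each, +1 to first 0
Round 5: Elkhorn=46 Greywater=43 → close Elkhorn (overflow 32)
  46÷1 = 46 each, +1 to first 0

Closure order: Dunmere, Fernhollow, Ironridge, Juniper, Elkhorn
Last habitat: Greywater with 89 animals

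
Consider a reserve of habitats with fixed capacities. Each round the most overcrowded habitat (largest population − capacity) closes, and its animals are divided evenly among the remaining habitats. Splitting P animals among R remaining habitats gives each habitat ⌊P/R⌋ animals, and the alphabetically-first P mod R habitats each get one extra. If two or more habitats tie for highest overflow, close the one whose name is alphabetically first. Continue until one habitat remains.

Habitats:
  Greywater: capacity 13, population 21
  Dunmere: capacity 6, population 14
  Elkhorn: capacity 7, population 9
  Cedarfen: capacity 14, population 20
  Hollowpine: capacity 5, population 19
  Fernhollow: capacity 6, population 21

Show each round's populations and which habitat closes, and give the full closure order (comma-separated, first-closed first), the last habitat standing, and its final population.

Closure order: Fernhollow, Hollowpine, Dunmere, Cedarfen, Greywater
Last habitat: Elkhorn with 104 animals

Round 1: Cedarfen=20 Dunmere=14 Elkhorn=9 Fernhollow=21 Greywater=21 Hollowpine=19 → close Fernhollow (overflow 15)
  21÷5 = 4 each, +1 to first 1
Round 2: Cedarfen=25 Dunmere=18 Elkhorn=13 Greywater=25 Hollowpine=23 → close Hollowpine (overflow 18)
  23÷4 = 5 each, +1 to first 3
Round 3: Cedarfen=31 Dunmere=24 Elkhorn=19 Greywater=30 → close Dunmere (overflow 18)
  24÷3 = 8 each, +1 to first 0
Round 4: Cedarfen=39 Elkhorn=27 Greywater=38 → close Cedarfen (overflow 25)
  39÷2 = 19 each, +1 to first 1
Round 5: Elkhorn=47 Greywater=57 → close Greywater (overflow 44)
  57÷1 = 57 each, +1 to first 0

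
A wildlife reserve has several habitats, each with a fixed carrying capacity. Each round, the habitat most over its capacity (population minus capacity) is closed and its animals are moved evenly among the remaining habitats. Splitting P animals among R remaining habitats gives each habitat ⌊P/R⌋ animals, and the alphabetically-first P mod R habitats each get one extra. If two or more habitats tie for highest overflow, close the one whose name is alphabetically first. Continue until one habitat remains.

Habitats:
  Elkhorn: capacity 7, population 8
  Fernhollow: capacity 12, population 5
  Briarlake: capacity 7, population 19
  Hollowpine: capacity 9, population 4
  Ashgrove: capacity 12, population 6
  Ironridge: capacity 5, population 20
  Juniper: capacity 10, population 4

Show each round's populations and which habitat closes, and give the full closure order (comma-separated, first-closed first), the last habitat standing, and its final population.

Round 1: Ashgrove=6 Briarlake=19 Elkhorn=8 Fernhollow=5 Hollowpine=4 Ironridge=20 Juniper=4 → close Ironridge (overflow 15)
  20÷6 = 3 each, +1 to first 2
Round 2: Ashgrove=10 Briarlake=23 Elkhorn=11 Fernhollow=8 Hollowpine=7 Juniper=7 → close Briarlake (overflow 16)
  23÷5 = 4 each, +1 to first 3
Round 3: Ashgrove=15 Elkhorn=16 Fernhollow=13 Hollowpine=11 Juniper=11 → close Elkhorn (overflow 9)
  16÷4 = 4 each, +1 to first 0
Round 4: Ashgrove=19 Fernhollow=17 Hollowpine=15 Juniper=15 → close Ashgrove (overflow 7)
  19÷3 = 6 each, +1 to first 1
Round 5: Fernhollow=24 Hollowpine=21 Juniper=21 → close Fernhollow (overflow 12)
  24÷2 = 12 each, +1 to first 0
Round 6: Hollowpine=33 Juniper=33 → close Hollowpine (overflow 24)
  33÷1 = 33 each, +1 to first 0

Closure order: Ironridge, Briarlake, Elkhorn, Ashgrove, Fernhollow, Hollowpine
Last habitat: Juniper with 66 animals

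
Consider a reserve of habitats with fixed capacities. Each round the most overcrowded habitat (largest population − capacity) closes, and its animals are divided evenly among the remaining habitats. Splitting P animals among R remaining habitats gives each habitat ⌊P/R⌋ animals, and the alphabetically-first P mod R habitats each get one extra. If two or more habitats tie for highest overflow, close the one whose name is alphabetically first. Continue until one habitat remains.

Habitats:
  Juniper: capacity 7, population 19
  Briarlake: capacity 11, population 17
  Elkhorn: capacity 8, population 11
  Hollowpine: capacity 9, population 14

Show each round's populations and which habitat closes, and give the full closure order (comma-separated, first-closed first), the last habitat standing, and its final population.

Closure order: Juniper, Briarlake, Hollowpine
Last habitat: Elkhorn with 61 animals

Round 1: Briarlake=17 Elkhorn=11 Hollowpine=14 Juniper=19 → close Juniper (overflow 12)
  19÷3 = 6 each, +1 to first 1
Round 2: Briarlake=24 Elkhorn=17 Hollowpine=20 → close Briarlake (overflow 13)
  24÷2 = 12 each, +1 to first 0
Round 3: Elkhorn=29 Hollowpine=32 → close Hollowpine (overflow 23)
  32÷1 = 32 each, +1 to first 0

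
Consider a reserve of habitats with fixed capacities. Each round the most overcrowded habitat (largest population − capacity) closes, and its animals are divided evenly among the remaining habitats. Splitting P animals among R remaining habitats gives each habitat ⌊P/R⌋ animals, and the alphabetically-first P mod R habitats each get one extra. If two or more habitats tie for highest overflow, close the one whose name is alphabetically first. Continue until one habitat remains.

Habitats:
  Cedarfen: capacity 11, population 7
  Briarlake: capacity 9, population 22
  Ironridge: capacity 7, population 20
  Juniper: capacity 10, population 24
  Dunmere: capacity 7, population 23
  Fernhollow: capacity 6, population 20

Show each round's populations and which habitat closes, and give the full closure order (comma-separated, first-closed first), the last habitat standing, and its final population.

Round 1: Briarlake=22 Cedarfen=7 Dunmere=23 Fernhollow=20 Ironridge=20 Juniper=24 → close Dunmere (overflow 16)
  23÷5 = 4 each, +1 to first 3
Round 2: Briarlake=27 Cedarfen=12 Fernhollow=25 Ironridge=24 Juniper=28 → close Fernhollow (overflow 19)
  25÷4 = 6 each, +1 to first 1
Round 3: Briarlake=34 Cedarfen=18 Ironridge=30 Juniper=34 → close Briarlake (overflow 25)
  34÷3 = 11 each, +1 to first 1
Round 4: Cedarfen=30 Ironridge=41 Juniper=45 → close Juniper (overflow 35)
  45÷2 = 22 each, +1 to first 1
Round 5: Cedarfen=53 Ironridge=63 → close Ironridge (overflow 56)
  63÷1 = 63 each, +1 to first 0

Closure order: Dunmere, Fernhollow, Briarlake, Juniper, Ironridge
Last habitat: Cedarfen with 116 animals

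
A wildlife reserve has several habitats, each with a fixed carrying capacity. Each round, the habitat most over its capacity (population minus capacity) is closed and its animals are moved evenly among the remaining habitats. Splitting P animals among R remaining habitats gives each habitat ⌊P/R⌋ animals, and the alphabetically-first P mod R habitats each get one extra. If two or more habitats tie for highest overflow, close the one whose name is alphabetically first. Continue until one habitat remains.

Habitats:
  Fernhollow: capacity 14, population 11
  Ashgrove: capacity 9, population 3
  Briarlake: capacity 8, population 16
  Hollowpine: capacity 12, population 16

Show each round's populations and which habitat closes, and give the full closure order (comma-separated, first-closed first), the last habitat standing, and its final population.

Closure order: Briarlake, Hollowpine, Fernhollow
Last habitat: Ashgrove with 46 animals

Round 1: Ashgrove=3 Briarlake=16 Fernhollow=11 Hollowpine=16 → close Briarlake (overflow 8)
  16÷3 = 5 each, +1 to first 1
Round 2: Ashgrove=9 Fernhollow=16 Hollowpine=21 → close Hollowpine (overflow 9)
  21÷2 = 10 each, +1 to first 1
Round 3: Ashgrove=20 Fernhollow=26 → close Fernhollow (overflow 12)
  26÷1 = 26 each, +1 to first 0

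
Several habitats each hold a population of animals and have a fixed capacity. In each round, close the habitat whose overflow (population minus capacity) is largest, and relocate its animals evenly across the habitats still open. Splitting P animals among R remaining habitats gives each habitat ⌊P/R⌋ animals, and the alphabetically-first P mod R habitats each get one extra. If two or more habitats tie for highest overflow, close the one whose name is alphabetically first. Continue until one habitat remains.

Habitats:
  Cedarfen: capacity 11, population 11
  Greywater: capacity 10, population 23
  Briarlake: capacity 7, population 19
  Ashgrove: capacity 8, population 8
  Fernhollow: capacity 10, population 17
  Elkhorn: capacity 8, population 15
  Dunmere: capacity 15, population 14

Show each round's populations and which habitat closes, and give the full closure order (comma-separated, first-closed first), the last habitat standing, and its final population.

Round 1: Ashgrove=8 Briarlake=19 Cedarfen=11 Dunmere=14 Elkhorn=15 Fernhollow=17 Greywater=23 → close Greywater (overflow 13)
  23÷6 = 3 each, +1 to first 5
Round 2: Ashgrove=12 Briarlake=23 Cedarfen=15 Dunmere=18 Elkhorn=19 Fernhollow=20 → close Briarlake (overflow 16)
  23÷5 = 4 each, +1 to first 3
Round 3: Ashgrove=17 Cedarfen=20 Dunmere=23 Elkhorn=23 Fernhollow=24 → close Elkhorn (overflow 15)
  23÷4 = 5 each, +1 to first 3
Round 4: Ashgrove=23 Cedarfen=26 Dunmere=29 Fernhollow=29 → close Fernhollow (overflow 19)
  29÷3 = 9 each, +1 to first 2
Round 5: Ashgrove=33 Cedarfen=36 Dunmere=38 → close Ashgrove (overflow 25)
  33÷2 = 16 each, +1 to first 1
Round 6: Cedarfen=53 Dunmere=54 → close Cedarfen (overflow 42)
  53÷1 = 53 each, +1 to first 0

Closure order: Greywater, Briarlake, Elkhorn, Fernhollow, Ashgrove, Cedarfen
Last habitat: Dunmere with 107 animals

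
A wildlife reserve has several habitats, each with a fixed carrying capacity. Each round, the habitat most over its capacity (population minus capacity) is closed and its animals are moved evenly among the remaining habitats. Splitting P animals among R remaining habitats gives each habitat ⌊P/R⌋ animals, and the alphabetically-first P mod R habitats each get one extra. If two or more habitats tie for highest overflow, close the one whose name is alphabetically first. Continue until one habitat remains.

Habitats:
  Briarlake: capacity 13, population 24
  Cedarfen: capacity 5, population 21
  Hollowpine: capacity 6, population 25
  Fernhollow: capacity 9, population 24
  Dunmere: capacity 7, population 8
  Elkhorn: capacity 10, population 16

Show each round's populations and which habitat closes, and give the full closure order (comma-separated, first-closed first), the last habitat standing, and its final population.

Closure order: Hollowpine, Cedarfen, Fernhollow, Briarlake, Elkhorn
Last habitat: Dunmere with 118 animals

Round 1: Briarlake=24 Cedarfen=21 Dunmere=8 Elkhorn=16 Fernhollow=24 Hollowpine=25 → close Hollowpine (overflow 19)
  25÷5 = 5 each, +1 to first 0
Round 2: Briarlake=29 Cedarfen=26 Dunmere=13 Elkhorn=21 Fernhollow=29 → close Cedarfen (overflow 21)
  26÷4 = 6 each, +1 to first 2
Round 3: Briarlake=36 Dunmere=20 Elkhorn=27 Fernhollow=35 → close Fernhollow (overflow 26)
  35÷3 = 11 each, +1 to first 2
Round 4: Briarlake=48 Dunmere=32 Elkhorn=38 → close Briarlake (overflow 35)
  48÷2 = 24 each, +1 to first 0
Round 5: Dunmere=56 Elkhorn=62 → close Elkhorn (overflow 52)
  62÷1 = 62 each, +1 to first 0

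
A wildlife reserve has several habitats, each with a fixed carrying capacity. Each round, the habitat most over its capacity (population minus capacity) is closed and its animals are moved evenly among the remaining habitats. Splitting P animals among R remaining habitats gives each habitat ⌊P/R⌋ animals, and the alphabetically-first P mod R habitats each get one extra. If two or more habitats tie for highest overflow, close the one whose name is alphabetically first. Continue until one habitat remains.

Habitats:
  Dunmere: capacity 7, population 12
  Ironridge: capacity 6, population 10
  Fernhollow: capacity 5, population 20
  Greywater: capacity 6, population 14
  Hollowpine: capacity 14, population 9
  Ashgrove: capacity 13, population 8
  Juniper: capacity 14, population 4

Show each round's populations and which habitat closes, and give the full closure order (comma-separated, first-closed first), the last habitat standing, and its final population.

Closure order: Fernhollow, Greywater, Dunmere, Ironridge, Ashgrove, Hollowpine
Last habitat: Juniper with 77 animals

Round 1: Ashgrove=8 Dunmere=12 Fernhollow=20 Greywater=14 Hollowpine=9 Ironridge=10 Juniper=4 → close Fernhollow (overflow 15)
  20÷6 = 3 each, +1 to first 2
Round 2: Ashgrove=12 Dunmere=16 Greywater=17 Hollowpine=12 Ironridge=13 Juniper=7 → close Greywater (overflow 11)
  17÷5 = 3 each, +1 to first 2
Round 3: Ashgrove=16 Dunmere=20 Hollowpine=15 Ironridge=16 Juniper=10 → close Dunmere (overflow 13)
  20÷4 = 5 each, +1 to first 0
Round 4: Ashgrove=21 Hollowpine=20 Ironridge=21 Juniper=15 → close Ironridge (overflow 15)
  21÷3 = 7 each, +1 to first 0
Round 5: Ashgrove=28 Hollowpine=27 Juniper=22 → close Ashgrove (overflow 15)
  28÷2 = 14 each, +1 to first 0
Round 6: Hollowpine=41 Juniper=36 → close Hollowpine (overflow 27)
  41÷1 = 41 each, +1 to first 0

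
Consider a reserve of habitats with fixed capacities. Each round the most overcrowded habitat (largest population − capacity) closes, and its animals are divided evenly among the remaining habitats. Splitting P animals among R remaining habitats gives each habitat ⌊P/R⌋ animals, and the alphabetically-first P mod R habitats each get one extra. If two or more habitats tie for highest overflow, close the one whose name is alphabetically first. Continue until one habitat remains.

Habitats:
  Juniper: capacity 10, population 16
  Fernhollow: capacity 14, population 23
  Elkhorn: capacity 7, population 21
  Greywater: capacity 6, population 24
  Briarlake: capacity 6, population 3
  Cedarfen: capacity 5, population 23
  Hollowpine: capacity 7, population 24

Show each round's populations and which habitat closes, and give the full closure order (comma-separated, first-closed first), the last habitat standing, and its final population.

Closure order: Cedarfen, Greywater, Hollowpine, Elkhorn, Fernhollow, Juniper
Last habitat: Briarlake with 134 animals

Round 1: Briarlake=3 Cedarfen=23 Elkhorn=21 Fernhollow=23 Greywater=24 Hollowpine=24 Juniper=16 → close Cedarfen (overflow 18)
  23÷6 = 3 each, +1 to first 5
Round 2: Briarlake=7 Elkhorn=25 Fernhollow=27 Greywater=28 Hollowpine=28 Juniper=19 → close Greywater (overflow 22)
  28÷5 = 5 each, +1 to first 3
Round 3: Briarlake=13 Elkhorn=31 Fernhollow=33 Hollowpine=33 Juniper=24 → close Hollowpine (overflow 26)
  33÷4 = 8 each, +1 to first 1
Round 4: Briarlake=22 Elkhorn=39 Fernhollow=41 Juniper=32 → close Elkhorn (overflow 32)
  39÷3 = 13 each, +1 to first 0
Round 5: Briarlake=35 Fernhollow=54 Juniper=45 → close Fernhollow (overflow 40)
  54÷2 = 27 each, +1 to first 0
Round 6: Briarlake=62 Juniper=72 → close Juniper (overflow 62)
  72÷1 = 72 each, +1 to first 0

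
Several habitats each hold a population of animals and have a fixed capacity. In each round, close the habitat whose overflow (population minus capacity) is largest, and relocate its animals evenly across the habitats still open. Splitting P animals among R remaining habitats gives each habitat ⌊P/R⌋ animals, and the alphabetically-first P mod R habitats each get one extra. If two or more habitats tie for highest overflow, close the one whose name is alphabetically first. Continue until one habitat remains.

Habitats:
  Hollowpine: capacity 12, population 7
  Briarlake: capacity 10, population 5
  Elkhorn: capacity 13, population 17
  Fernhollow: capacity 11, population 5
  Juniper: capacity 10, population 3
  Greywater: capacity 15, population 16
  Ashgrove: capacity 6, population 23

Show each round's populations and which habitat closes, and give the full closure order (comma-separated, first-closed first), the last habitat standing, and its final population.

Closure order: Ashgrove, Elkhorn, Greywater, Briarlake, Hollowpine, Fernhollow
Last habitat: Juniper with 76 animals

Round 1: Ashgrove=23 Briarlake=5 Elkhorn=17 Fernhollow=5 Greywater=16 Hollowpine=7 Juniper=3 → close Ashgrove (overflow 17)
  23÷6 = 3 each, +1 to first 5
Round 2: Briarlake=9 Elkhorn=21 Fernhollow=9 Greywater=20 Hollowpine=11 Juniper=6 → close Elkhorn (overflow 8)
  21÷5 = 4 each, +1 to first 1
Round 3: Briarlake=14 Fernhollow=13 Greywater=24 Hollowpine=15 Juniper=10 → close Greywater (overflow 9)
  24÷4 = 6 each, +1 to first 0
Round 4: Briarlake=20 Fernhollow=19 Hollowpine=21 Juniper=16 → close Briarlake (overflow 10)
  20÷3 = 6 each, +1 to first 2
Round 5: Fernhollow=26 Hollowpine=28 Juniper=22 → close Hollowpine (overflow 16)
  28÷2 = 14 each, +1 to first 0
Round 6: Fernhollow=40 Juniper=36 → close Fernhollow (overflow 29)
  40÷1 = 40 each, +1 to first 0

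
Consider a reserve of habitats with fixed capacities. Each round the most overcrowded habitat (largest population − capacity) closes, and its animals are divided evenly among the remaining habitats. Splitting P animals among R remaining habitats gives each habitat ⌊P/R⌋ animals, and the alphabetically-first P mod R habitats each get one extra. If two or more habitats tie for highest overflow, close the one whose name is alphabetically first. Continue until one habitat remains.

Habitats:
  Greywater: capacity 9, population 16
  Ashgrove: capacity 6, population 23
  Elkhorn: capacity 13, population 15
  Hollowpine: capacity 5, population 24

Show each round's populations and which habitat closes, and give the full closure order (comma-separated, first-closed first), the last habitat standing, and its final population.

Closure order: Hollowpine, Ashgrove, Greywater
Last habitat: Elkhorn with 78 animals

Round 1: Ashgrove=23 Elkhorn=15 Greywater=16 Hollowpine=24 → close Hollowpine (overflow 19)
  24÷3 = 8 each, +1 to first 0
Round 2: Ashgrove=31 Elkhorn=23 Greywater=24 → close Ashgrove (overflow 25)
  31÷2 = 15 each, +1 to first 1
Round 3: Elkhorn=39 Greywater=39 → close Greywater (overflow 30)
  39÷1 = 39 each, +1 to first 0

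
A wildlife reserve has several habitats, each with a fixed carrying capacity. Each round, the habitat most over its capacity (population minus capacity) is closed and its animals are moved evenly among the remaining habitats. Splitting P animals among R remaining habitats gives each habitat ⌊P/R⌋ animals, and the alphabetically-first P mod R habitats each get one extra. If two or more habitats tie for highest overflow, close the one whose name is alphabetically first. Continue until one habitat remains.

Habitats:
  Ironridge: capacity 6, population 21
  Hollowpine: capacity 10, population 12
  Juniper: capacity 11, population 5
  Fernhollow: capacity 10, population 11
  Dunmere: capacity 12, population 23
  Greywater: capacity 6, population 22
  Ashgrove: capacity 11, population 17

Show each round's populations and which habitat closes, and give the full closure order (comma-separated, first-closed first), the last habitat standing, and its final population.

Closure order: Greywater, Ironridge, Dunmere, Ashgrove, Fernhollow, Hollowpine
Last habitat: Juniper with 111 animals

Round 1: Ashgrove=17 Dunmere=23 Fernhollow=11 Greywater=22 Hollowpine=12 Ironridge=21 Juniper=5 → close Greywater (overflow 16)
  22÷6 = 3 each, +1 to first 4
Round 2: Ashgrove=21 Dunmere=27 Fernhollow=15 Hollowpine=16 Ironridge=24 Juniper=8 → close Ironridge (overflow 18)
  24÷5 = 4 each, +1 to first 4
Round 3: Ashgrove=26 Dunmere=32 Fernhollow=20 Hollowpine=21 Juniper=12 → close Dunmere (overflow 20)
  32÷4 = 8 each, +1 to first 0
Round 4: Ashgrove=34 Fernhollow=28 Hollowpine=29 Juniper=20 → close Ashgrove (overflow 23)
  34÷3 = 11 each, +1 to first 1
Round 5: Fernhollow=40 Hollowpine=40 Juniper=31 → close Fernhollow (overflow 30)
  40÷2 = 20 each, +1 to first 0
Round 6: Hollowpine=60 Juniper=51 → close Hollowpine (overflow 50)
  60÷1 = 60 each, +1 to first 0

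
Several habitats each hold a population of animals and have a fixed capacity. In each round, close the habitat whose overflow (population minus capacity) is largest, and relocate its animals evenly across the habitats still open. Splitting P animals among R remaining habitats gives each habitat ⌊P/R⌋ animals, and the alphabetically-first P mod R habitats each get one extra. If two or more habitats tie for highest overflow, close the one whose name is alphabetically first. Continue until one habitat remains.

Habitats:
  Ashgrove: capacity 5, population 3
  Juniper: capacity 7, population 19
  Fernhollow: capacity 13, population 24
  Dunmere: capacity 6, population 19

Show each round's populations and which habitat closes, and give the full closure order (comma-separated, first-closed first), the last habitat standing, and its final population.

Closure order: Dunmere, Juniper, Fernhollow
Last habitat: Ashgrove with 65 animals

Round 1: Ashgrove=3 Dunmere=19 Fernhollow=24 Juniper=19 → close Dunmere (overflow 13)
  19÷3 = 6 each, +1 to first 1
Round 2: Ashgrove=10 Fernhollow=30 Juniper=25 → close Juniper (overflow 18)
  25÷2 = 12 each, +1 to first 1
Round 3: Ashgrove=23 Fernhollow=42 → close Fernhollow (overflow 29)
  42÷1 = 42 each, +1 to first 0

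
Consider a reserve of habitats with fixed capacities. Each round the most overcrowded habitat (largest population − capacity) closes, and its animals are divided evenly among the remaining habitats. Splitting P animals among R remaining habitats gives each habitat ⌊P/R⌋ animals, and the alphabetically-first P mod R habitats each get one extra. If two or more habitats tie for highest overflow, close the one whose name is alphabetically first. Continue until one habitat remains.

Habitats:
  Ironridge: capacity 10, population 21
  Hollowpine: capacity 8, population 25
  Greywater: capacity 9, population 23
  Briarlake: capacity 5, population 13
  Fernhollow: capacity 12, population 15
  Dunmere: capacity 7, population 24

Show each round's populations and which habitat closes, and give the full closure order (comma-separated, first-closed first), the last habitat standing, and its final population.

Round 1: Briarlake=13 Dunmere=24 Fernhollow=15 Greywater=23 Hollowpine=25 Ironridge=21 → close Dunmere (overflow 17)
  24÷5 = 4 each, +1 to first 4
Round 2: Briarlake=18 Fernhollow=20 Greywater=28 Hollowpine=30 Ironridge=25 → close Hollowpine (overflow 22)
  30÷4 = 7 each, +1 to first 2
Round 3: Briarlake=26 Fernhollow=28 Greywater=35 Ironridge=32 → close Greywater (overflow 26)
  35÷3 = 11 each, +1 to first 2
Round 4: Briarlake=38 Fernhollow=40 Ironridge=43 → close Briarlake (overflow 33)
  38÷2 = 19 each, +1 to first 0
Round 5: Fernhollow=59 Ironridge=62 → close Ironridge (overflow 52)
  62÷1 = 62 each, +1 to first 0

Closure order: Dunmere, Hollowpine, Greywater, Briarlake, Ironridge
Last habitat: Fernhollow with 121 animals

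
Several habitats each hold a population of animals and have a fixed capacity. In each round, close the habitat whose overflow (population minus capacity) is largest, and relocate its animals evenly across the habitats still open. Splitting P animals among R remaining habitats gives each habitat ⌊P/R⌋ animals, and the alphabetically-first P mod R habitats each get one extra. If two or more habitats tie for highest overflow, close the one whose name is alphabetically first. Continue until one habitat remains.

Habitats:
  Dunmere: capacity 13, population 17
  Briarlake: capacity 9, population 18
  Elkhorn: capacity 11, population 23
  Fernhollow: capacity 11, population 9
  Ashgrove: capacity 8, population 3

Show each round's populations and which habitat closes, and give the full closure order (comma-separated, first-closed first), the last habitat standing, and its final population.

Closure order: Elkhorn, Briarlake, Dunmere, Fernhollow
Last habitat: Ashgrove with 70 animals

Round 1: Ashgrove=3 Briarlake=18 Dunmere=17 Elkhorn=23 Fernhollow=9 → close Elkhorn (overflow 12)
  23÷4 = 5 each, +1 to first 3
Round 2: Ashgrove=9 Briarlake=24 Dunmere=23 Fernhollow=14 → close Briarlake (overflow 15)
  24÷3 = 8 each, +1 to first 0
Round 3: Ashgrove=17 Dunmere=31 Fernhollow=22 → close Dunmere (overflow 18)
  31÷2 = 15 each, +1 to first 1
Round 4: Ashgrove=33 Fernhollow=37 → close Fernhollow (overflow 26)
  37÷1 = 37 each, +1 to first 0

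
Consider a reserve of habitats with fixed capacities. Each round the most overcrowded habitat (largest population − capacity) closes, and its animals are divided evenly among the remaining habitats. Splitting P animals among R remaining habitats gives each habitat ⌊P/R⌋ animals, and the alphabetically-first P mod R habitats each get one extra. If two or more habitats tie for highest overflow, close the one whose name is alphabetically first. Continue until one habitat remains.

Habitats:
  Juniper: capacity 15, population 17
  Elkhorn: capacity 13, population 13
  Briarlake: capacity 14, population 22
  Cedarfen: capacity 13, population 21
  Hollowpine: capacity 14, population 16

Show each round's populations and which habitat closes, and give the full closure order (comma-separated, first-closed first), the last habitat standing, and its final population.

Round 1: Briarlake=22 Cedarfen=21 Elkhorn=13 Hollowpine=16 Juniper=17 → close Briarlake (overflow 8)
  22÷4 = 5 each, +1 to first 2
Round 2: Cedarfen=27 Elkhorn=19 Hollowpine=21 Juniper=22 → close Cedarfen (overflow 14)
  27÷3 = 9 each, +1 to first 0
Round 3: Elkhorn=28 Hollowpine=30 Juniper=31 → close Hollowpine (overflow 16)
  30÷2 = 15 each, +1 to first 0
Round 4: Elkhorn=43 Juniper=46 → close Juniper (overflow 31)
  46÷1 = 46 each, +1 to first 0

Closure order: Briarlake, Cedarfen, Hollowpine, Juniper
Last habitat: Elkhorn with 89 animals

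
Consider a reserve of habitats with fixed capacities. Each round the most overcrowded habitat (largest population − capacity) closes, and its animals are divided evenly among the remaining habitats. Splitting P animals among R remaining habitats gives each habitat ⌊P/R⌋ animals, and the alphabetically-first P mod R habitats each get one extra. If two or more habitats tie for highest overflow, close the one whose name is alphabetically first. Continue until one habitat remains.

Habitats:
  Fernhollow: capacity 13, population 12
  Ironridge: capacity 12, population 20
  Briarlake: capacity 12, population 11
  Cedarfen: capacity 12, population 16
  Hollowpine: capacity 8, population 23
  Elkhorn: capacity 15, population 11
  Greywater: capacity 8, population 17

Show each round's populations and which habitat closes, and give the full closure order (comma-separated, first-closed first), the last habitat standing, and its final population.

Round 1: Briarlake=11 Cedarfen=16 Elkhorn=11 Fernhollow=12 Greywater=17 Hollowpine=23 Ironridge=20 → close Hollowpine (overflow 15)
  23÷6 = 3 each, +1 to first 5
Round 2: Briarlake=15 Cedarfen=20 Elkhorn=15 Fernhollow=16 Greywater=21 Ironridge=23 → close Greywater (overflow 13)
  21÷5 = 4 each, +1 to first 1
Round 3: Briarlake=20 Cedarfen=24 Elkhorn=19 Fernhollow=20 Ironridge=27 → close Ironridge (overflow 15)
  27÷4 = 6 each, +1 to first 3
Round 4: Briarlake=27 Cedarfen=31 Elkhorn=26 Fernhollow=26 → close Cedarfen (overflow 19)
  31÷3 = 10 each, +1 to first 1
Round 5: Briarlake=38 Elkhorn=36 Fernhollow=36 → close Briarlake (overflow 26)
  38÷2 = 19 each, +1 to first 0
Round 6: Elkhorn=55 Fernhollow=55 → close Fernhollow (overflow 42)
  55÷1 = 55 each, +1 to first 0

Closure order: Hollowpine, Greywater, Ironridge, Cedarfen, Briarlake, Fernhollow
Last habitat: Elkhorn with 110 animals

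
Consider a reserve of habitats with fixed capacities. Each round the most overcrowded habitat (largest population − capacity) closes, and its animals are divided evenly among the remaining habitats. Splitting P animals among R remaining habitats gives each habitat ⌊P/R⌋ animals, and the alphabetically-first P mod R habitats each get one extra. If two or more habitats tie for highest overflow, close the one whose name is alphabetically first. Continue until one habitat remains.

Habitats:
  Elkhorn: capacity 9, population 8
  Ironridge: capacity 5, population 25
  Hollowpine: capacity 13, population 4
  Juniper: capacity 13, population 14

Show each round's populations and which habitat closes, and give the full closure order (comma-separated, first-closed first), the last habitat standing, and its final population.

Closure order: Ironridge, Juniper, Elkhorn
Last habitat: Hollowpine with 51 animals

Round 1: Elkhorn=8 Hollowpine=4 Ironridge=25 Juniper=14 → close Ironridge (overflow 20)
  25÷3 = 8 each, +1 to first 1
Round 2: Elkhorn=17 Hollowpine=12 Juniper=22 → close Juniper (overflow 9)
  22÷2 = 11 each, +1 to first 0
Round 3: Elkhorn=28 Hollowpine=23 → close Elkhorn (overflow 19)
  28÷1 = 28 each, +1 to first 0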